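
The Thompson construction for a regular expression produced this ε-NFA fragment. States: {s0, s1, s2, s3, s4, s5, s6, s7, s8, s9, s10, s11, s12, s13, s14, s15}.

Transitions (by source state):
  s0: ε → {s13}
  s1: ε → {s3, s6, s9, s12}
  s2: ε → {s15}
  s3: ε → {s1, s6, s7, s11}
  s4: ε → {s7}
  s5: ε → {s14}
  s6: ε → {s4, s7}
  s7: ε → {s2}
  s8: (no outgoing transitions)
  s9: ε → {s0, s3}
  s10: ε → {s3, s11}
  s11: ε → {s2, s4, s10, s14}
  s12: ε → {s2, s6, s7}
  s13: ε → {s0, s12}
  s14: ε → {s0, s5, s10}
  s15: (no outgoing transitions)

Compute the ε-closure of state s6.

Start with {s6}.
From s6 via ε: add s4, s7.
From s7 via ε: add s2.
From s2 via ε: add s15.
No new states can be added; the closed set is {s2, s4, s6, s7, s15}.

{s2, s4, s6, s7, s15}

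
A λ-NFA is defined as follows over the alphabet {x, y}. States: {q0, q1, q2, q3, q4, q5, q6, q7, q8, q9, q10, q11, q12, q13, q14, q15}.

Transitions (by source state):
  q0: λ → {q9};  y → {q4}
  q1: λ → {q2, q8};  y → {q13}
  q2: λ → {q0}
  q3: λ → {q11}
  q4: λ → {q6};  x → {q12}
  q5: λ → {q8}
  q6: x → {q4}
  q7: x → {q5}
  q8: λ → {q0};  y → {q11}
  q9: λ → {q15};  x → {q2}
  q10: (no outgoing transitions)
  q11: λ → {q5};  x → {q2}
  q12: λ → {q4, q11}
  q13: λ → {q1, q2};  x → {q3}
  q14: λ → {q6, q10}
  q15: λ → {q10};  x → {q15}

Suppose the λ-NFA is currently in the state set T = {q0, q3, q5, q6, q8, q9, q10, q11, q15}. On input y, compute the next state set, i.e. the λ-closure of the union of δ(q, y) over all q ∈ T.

q0 on y → {q4}.
q8 on y → {q11}.
No y-transition from q3, q5, q6, q9, q10, q11, q15.
Union after reading y: {q4, q11}.
Now take the λ-closure:
From q4 via λ: add q6.
From q11 via λ: add q5.
From q5 via λ: add q8.
From q8 via λ: add q0.
From q0 via λ: add q9.
From q9 via λ: add q15.
From q15 via λ: add q10.
No new states can be added; the closed set is {q0, q4, q5, q6, q8, q9, q10, q11, q15}.

{q0, q4, q5, q6, q8, q9, q10, q11, q15}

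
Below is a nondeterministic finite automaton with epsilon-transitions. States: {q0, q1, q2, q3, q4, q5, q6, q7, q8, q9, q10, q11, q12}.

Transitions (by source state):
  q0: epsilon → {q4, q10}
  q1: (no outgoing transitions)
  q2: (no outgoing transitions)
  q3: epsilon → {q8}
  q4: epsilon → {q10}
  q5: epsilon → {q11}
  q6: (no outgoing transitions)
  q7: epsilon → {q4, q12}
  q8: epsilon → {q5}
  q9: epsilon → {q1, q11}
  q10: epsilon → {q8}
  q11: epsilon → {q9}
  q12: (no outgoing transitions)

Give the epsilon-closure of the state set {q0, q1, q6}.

Start with {q0, q1, q6}.
From q0 via epsilon: add q4, q10.
From q10 via epsilon: add q8.
From q8 via epsilon: add q5.
From q5 via epsilon: add q11.
From q11 via epsilon: add q9.
No new states can be added; the closed set is {q0, q1, q4, q5, q6, q8, q9, q10, q11}.

{q0, q1, q4, q5, q6, q8, q9, q10, q11}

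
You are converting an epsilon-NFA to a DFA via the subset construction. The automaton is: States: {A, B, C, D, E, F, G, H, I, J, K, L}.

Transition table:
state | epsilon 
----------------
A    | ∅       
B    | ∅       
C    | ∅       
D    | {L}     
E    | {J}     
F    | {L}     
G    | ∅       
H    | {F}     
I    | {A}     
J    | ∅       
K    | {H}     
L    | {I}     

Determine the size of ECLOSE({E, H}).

Start with {E, H}.
From E via epsilon: add J.
From H via epsilon: add F.
From F via epsilon: add L.
From L via epsilon: add I.
From I via epsilon: add A.
epsilon-closure = {A, E, F, H, I, J, L}, which has 7 states.

7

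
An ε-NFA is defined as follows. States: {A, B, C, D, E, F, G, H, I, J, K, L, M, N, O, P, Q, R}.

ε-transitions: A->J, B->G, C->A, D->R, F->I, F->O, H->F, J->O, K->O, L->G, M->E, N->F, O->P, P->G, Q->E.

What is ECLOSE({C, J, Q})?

{A, C, E, G, J, O, P, Q}

Start with {C, J, Q}.
From C via ε: add A.
From J via ε: add O.
From Q via ε: add E.
From O via ε: add P.
From P via ε: add G.
No new states can be added; the closed set is {A, C, E, G, J, O, P, Q}.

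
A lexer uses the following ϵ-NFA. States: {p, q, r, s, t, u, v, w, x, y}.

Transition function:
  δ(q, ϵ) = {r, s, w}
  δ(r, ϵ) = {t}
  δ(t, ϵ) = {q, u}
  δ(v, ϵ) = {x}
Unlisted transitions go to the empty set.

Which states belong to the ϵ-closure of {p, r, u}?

{p, q, r, s, t, u, w}

Start with {p, r, u}.
From r via ϵ: add t.
From t via ϵ: add q.
From q via ϵ: add s, w.
No new states can be added; the closed set is {p, q, r, s, t, u, w}.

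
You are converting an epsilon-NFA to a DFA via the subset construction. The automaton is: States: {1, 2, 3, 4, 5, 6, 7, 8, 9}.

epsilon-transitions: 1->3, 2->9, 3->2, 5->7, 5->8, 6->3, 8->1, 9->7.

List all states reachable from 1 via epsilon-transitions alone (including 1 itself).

{1, 2, 3, 7, 9}

Start with {1}.
From 1 via epsilon: add 3.
From 3 via epsilon: add 2.
From 2 via epsilon: add 9.
From 9 via epsilon: add 7.
No new states can be added; the closed set is {1, 2, 3, 7, 9}.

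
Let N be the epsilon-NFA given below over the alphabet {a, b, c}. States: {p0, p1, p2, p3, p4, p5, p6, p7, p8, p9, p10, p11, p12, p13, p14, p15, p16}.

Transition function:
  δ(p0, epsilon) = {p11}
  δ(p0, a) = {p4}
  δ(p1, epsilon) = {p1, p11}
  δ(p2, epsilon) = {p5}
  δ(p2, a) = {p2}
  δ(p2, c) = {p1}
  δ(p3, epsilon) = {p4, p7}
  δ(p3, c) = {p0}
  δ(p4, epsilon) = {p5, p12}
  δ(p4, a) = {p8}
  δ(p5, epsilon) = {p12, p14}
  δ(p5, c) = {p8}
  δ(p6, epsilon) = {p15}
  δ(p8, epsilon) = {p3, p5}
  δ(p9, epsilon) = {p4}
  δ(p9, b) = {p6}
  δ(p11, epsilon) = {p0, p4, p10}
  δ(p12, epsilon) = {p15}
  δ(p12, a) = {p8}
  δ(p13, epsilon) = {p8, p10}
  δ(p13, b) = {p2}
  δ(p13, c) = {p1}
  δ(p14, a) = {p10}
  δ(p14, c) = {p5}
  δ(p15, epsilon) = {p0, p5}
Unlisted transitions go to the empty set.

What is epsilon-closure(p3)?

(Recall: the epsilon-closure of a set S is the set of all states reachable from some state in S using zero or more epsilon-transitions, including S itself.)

Start with {p3}.
From p3 via epsilon: add p4, p7.
From p4 via epsilon: add p5, p12.
From p5 via epsilon: add p14.
From p12 via epsilon: add p15.
From p15 via epsilon: add p0.
From p0 via epsilon: add p11.
From p11 via epsilon: add p10.
No new states can be added; the closed set is {p0, p3, p4, p5, p7, p10, p11, p12, p14, p15}.

{p0, p3, p4, p5, p7, p10, p11, p12, p14, p15}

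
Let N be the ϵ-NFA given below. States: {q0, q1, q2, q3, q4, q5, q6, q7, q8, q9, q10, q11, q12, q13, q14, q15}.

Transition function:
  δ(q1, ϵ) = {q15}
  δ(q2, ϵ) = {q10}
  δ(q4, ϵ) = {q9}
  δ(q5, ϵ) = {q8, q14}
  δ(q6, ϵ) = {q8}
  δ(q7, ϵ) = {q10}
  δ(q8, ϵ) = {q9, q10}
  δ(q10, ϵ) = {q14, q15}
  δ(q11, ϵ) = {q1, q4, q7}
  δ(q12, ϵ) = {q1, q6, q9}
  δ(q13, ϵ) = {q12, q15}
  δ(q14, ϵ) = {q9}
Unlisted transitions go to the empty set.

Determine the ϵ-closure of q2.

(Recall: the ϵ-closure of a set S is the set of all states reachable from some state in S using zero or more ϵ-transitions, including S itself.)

{q2, q9, q10, q14, q15}

Start with {q2}.
From q2 via ϵ: add q10.
From q10 via ϵ: add q14, q15.
From q14 via ϵ: add q9.
No new states can be added; the closed set is {q2, q9, q10, q14, q15}.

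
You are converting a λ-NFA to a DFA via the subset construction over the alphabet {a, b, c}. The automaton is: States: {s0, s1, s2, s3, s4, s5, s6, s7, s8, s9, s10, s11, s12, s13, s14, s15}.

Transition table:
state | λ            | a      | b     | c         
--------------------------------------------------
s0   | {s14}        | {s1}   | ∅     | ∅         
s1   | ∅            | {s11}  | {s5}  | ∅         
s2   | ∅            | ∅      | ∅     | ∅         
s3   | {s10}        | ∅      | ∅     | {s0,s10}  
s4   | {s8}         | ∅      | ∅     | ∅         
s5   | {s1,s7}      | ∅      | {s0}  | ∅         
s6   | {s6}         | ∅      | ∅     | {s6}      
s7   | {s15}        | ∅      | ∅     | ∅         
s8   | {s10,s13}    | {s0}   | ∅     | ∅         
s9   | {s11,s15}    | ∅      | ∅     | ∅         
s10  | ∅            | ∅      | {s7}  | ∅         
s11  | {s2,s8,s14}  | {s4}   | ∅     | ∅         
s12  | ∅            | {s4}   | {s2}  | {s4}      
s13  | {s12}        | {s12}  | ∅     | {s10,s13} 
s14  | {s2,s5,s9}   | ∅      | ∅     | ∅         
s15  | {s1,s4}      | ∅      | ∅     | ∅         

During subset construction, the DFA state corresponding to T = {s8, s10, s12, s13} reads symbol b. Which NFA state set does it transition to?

{s1, s2, s4, s7, s8, s10, s12, s13, s15}

s10 on b → {s7}.
s12 on b → {s2}.
No b-transition from s8, s13.
Union after reading b: {s2, s7}.
Now take the λ-closure:
From s7 via λ: add s15.
From s15 via λ: add s1, s4.
From s4 via λ: add s8.
From s8 via λ: add s10, s13.
From s13 via λ: add s12.
No new states can be added; the closed set is {s1, s2, s4, s7, s8, s10, s12, s13, s15}.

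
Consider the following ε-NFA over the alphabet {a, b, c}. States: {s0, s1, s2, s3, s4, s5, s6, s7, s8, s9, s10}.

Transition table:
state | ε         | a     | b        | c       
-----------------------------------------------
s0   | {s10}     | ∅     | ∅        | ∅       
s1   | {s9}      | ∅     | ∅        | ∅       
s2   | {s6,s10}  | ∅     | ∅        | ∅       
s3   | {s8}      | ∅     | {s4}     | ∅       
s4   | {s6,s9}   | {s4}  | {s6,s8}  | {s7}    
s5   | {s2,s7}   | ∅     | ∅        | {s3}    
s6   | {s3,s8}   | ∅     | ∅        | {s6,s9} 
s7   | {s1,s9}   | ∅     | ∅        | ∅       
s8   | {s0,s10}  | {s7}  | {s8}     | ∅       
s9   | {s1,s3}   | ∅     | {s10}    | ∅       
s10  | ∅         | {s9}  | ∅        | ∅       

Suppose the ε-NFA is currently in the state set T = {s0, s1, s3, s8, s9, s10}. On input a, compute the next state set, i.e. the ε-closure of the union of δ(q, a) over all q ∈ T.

s8 on a → {s7}.
s10 on a → {s9}.
No a-transition from s0, s1, s3, s9.
Union after reading a: {s7, s9}.
Now take the ε-closure:
From s7 via ε: add s1.
From s9 via ε: add s3.
From s3 via ε: add s8.
From s8 via ε: add s0, s10.
No new states can be added; the closed set is {s0, s1, s3, s7, s8, s9, s10}.

{s0, s1, s3, s7, s8, s9, s10}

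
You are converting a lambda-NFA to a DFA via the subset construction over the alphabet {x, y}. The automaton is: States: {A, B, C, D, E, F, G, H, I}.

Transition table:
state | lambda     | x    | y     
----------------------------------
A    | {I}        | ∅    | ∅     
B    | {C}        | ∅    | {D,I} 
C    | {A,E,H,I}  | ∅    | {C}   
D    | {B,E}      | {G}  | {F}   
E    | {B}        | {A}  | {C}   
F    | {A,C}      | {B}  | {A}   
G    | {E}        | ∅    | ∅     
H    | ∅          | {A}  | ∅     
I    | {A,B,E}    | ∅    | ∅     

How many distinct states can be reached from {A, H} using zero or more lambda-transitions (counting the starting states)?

6

Start with {A, H}.
From A via lambda: add I.
From I via lambda: add B, E.
From B via lambda: add C.
lambda-closure = {A, B, C, E, H, I}, which has 6 states.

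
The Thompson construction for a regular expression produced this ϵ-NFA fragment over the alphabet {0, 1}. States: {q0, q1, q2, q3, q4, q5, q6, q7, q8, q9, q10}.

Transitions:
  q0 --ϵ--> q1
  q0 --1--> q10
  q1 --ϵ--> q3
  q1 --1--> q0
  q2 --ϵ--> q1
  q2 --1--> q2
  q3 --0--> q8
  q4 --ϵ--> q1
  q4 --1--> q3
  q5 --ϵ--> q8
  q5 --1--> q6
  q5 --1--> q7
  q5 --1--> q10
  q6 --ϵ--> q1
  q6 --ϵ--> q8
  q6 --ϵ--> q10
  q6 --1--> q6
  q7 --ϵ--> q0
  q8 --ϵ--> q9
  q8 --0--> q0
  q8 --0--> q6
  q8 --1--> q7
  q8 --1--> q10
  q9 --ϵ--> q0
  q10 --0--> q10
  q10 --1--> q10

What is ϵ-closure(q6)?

Start with {q6}.
From q6 via ϵ: add q1, q8, q10.
From q1 via ϵ: add q3.
From q8 via ϵ: add q9.
From q9 via ϵ: add q0.
No new states can be added; the closed set is {q0, q1, q3, q6, q8, q9, q10}.

{q0, q1, q3, q6, q8, q9, q10}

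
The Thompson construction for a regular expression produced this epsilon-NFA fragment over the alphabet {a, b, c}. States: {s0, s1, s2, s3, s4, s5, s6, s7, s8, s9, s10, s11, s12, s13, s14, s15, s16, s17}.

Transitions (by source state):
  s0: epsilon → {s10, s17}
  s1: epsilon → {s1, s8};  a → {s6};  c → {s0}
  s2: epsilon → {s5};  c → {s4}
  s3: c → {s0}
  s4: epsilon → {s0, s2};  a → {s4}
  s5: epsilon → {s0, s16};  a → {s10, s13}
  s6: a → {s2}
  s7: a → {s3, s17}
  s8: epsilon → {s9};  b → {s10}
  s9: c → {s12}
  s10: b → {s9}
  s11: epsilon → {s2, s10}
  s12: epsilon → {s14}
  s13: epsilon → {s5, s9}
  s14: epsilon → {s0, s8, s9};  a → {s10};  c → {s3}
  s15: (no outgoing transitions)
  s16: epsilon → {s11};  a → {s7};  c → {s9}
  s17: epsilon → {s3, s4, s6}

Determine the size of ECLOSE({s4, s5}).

10

Start with {s4, s5}.
From s4 via epsilon: add s0, s2.
From s5 via epsilon: add s16.
From s0 via epsilon: add s10, s17.
From s16 via epsilon: add s11.
From s17 via epsilon: add s3, s6.
epsilon-closure = {s0, s2, s3, s4, s5, s6, s10, s11, s16, s17}, which has 10 states.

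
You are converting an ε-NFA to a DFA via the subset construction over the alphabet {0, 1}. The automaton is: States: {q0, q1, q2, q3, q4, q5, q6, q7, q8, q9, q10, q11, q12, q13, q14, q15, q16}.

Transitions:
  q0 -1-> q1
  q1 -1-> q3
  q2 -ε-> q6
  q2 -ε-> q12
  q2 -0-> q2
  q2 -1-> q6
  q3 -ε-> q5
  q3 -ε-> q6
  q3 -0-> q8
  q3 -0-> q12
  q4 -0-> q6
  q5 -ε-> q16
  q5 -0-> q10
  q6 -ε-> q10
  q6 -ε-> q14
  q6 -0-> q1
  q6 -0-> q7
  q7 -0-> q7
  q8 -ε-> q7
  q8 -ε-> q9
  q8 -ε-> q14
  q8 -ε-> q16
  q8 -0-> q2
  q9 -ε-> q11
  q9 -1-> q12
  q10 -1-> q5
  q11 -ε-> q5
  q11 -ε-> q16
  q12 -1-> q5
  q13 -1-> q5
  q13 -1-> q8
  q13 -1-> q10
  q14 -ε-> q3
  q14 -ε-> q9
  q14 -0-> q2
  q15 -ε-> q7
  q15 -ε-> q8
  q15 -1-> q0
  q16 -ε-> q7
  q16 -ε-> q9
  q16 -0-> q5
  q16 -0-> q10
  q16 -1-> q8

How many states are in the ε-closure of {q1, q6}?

Start with {q1, q6}.
From q6 via ε: add q10, q14.
From q14 via ε: add q3, q9.
From q3 via ε: add q5.
From q9 via ε: add q11.
From q5 via ε: add q16.
From q16 via ε: add q7.
ε-closure = {q1, q3, q5, q6, q7, q9, q10, q11, q14, q16}, which has 10 states.

10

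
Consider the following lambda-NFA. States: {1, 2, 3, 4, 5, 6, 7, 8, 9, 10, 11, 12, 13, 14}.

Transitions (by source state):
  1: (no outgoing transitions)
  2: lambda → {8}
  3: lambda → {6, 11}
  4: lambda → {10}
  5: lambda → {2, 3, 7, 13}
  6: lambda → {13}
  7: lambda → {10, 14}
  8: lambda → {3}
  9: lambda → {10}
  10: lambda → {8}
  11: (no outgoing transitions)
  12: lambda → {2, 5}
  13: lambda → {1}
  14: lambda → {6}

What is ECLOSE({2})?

Start with {2}.
From 2 via lambda: add 8.
From 8 via lambda: add 3.
From 3 via lambda: add 6, 11.
From 6 via lambda: add 13.
From 13 via lambda: add 1.
No new states can be added; the closed set is {1, 2, 3, 6, 8, 11, 13}.

{1, 2, 3, 6, 8, 11, 13}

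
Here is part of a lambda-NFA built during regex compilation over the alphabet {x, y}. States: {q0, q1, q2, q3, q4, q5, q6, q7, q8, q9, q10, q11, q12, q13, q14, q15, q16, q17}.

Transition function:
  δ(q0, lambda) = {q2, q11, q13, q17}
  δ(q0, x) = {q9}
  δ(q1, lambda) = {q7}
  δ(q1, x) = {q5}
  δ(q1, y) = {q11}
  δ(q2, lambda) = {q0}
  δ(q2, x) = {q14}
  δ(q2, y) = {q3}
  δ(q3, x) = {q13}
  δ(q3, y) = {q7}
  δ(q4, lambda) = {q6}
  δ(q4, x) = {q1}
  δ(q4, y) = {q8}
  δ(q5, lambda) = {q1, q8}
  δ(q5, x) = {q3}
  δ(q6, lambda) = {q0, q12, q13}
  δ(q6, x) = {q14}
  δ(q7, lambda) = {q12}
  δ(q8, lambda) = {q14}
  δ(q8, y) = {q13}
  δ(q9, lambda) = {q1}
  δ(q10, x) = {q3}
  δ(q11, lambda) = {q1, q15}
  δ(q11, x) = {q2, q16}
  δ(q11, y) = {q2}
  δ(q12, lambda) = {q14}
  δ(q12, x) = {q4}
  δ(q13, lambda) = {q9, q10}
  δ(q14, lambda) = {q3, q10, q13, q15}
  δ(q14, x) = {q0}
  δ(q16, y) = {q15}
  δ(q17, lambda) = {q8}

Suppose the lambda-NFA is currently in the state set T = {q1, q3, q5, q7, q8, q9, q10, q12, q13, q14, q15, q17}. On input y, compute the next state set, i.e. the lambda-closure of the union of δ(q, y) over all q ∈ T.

{q1, q3, q7, q9, q10, q11, q12, q13, q14, q15}

q1 on y → {q11}.
q3 on y → {q7}.
q8 on y → {q13}.
No y-transition from q5, q7, q9, q10, q12, q13, q14, q15, q17.
Union after reading y: {q7, q11, q13}.
Now take the lambda-closure:
From q7 via lambda: add q12.
From q11 via lambda: add q1, q15.
From q13 via lambda: add q9, q10.
From q12 via lambda: add q14.
From q14 via lambda: add q3.
No new states can be added; the closed set is {q1, q3, q7, q9, q10, q11, q12, q13, q14, q15}.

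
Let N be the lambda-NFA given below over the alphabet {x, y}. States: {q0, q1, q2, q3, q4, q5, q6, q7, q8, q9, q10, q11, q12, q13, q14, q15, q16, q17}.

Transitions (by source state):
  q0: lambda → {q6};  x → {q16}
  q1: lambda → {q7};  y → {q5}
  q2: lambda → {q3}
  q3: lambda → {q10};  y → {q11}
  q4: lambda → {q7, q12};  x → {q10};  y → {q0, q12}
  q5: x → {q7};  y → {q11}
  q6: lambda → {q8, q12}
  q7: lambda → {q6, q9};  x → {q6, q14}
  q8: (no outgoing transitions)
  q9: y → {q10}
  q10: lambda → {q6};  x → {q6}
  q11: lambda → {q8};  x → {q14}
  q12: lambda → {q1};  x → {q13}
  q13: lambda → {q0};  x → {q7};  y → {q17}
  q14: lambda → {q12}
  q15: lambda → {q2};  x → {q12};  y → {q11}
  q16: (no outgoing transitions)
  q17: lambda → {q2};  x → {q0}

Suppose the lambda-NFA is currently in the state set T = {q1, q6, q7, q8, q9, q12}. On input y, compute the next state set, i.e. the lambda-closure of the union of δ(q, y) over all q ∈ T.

{q1, q5, q6, q7, q8, q9, q10, q12}

q1 on y → {q5}.
q9 on y → {q10}.
No y-transition from q6, q7, q8, q12.
Union after reading y: {q5, q10}.
Now take the lambda-closure:
From q10 via lambda: add q6.
From q6 via lambda: add q8, q12.
From q12 via lambda: add q1.
From q1 via lambda: add q7.
From q7 via lambda: add q9.
No new states can be added; the closed set is {q1, q5, q6, q7, q8, q9, q10, q12}.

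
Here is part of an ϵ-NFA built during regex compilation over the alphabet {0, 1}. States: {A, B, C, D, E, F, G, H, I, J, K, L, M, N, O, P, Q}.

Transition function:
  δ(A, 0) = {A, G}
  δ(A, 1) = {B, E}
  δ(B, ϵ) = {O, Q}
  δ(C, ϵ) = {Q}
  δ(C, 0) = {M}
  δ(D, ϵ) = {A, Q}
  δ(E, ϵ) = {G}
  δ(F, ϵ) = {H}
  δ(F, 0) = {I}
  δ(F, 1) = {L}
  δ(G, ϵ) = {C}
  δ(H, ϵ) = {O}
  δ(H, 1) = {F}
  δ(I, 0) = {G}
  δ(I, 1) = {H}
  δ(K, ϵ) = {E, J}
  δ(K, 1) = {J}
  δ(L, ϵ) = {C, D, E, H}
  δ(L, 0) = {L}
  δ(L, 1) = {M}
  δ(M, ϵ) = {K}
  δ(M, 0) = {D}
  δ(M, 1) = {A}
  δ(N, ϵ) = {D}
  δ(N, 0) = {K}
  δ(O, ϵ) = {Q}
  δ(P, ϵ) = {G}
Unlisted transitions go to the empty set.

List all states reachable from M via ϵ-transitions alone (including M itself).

{C, E, G, J, K, M, Q}

Start with {M}.
From M via ϵ: add K.
From K via ϵ: add E, J.
From E via ϵ: add G.
From G via ϵ: add C.
From C via ϵ: add Q.
No new states can be added; the closed set is {C, E, G, J, K, M, Q}.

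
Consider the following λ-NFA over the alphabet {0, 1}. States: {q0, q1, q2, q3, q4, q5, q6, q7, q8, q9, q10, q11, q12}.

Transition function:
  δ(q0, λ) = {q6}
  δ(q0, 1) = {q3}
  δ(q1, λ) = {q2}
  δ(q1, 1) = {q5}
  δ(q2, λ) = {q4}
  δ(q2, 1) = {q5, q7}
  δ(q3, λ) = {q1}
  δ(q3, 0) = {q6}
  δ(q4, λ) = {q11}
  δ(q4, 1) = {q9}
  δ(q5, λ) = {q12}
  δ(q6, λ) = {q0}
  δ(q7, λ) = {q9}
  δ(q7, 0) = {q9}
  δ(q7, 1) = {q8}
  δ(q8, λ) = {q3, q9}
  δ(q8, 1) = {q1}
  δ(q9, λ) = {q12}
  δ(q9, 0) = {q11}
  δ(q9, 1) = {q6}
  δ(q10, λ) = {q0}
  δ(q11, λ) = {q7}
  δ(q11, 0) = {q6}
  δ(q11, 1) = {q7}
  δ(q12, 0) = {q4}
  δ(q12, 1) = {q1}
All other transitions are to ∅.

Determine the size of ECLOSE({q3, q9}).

8

Start with {q3, q9}.
From q3 via λ: add q1.
From q9 via λ: add q12.
From q1 via λ: add q2.
From q2 via λ: add q4.
From q4 via λ: add q11.
From q11 via λ: add q7.
λ-closure = {q1, q2, q3, q4, q7, q9, q11, q12}, which has 8 states.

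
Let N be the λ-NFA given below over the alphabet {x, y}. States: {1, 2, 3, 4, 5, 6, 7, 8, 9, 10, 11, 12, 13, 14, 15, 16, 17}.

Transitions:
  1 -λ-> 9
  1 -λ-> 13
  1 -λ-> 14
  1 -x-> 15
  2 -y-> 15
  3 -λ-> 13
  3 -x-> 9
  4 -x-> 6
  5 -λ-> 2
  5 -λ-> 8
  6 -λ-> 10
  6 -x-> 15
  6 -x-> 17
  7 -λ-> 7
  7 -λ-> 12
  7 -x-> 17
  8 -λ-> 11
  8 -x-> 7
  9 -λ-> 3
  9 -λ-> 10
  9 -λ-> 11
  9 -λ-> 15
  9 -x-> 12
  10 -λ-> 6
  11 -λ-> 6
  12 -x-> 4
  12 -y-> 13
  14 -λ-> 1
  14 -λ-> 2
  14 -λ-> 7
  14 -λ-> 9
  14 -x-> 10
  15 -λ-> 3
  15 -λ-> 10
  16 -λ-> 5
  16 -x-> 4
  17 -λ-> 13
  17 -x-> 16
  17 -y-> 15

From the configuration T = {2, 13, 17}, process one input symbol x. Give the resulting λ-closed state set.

17 on x → {16}.
No x-transition from 2, 13.
Union after reading x: {16}.
Now take the λ-closure:
From 16 via λ: add 5.
From 5 via λ: add 2, 8.
From 8 via λ: add 11.
From 11 via λ: add 6.
From 6 via λ: add 10.
No new states can be added; the closed set is {2, 5, 6, 8, 10, 11, 16}.

{2, 5, 6, 8, 10, 11, 16}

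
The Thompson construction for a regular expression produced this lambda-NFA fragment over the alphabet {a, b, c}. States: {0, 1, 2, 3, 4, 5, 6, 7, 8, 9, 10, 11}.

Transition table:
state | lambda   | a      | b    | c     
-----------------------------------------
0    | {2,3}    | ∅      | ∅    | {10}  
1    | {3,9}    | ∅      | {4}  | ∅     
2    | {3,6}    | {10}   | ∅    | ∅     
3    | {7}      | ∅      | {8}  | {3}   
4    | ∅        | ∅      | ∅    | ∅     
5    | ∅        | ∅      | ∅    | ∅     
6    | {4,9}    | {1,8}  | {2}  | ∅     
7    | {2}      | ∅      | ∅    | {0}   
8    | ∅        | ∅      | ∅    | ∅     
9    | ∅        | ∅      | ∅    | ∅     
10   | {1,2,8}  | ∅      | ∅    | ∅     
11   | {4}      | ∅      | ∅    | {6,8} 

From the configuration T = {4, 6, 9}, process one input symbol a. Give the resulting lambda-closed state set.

{1, 2, 3, 4, 6, 7, 8, 9}

6 on a → {1, 8}.
No a-transition from 4, 9.
Union after reading a: {1, 8}.
Now take the lambda-closure:
From 1 via lambda: add 3, 9.
From 3 via lambda: add 7.
From 7 via lambda: add 2.
From 2 via lambda: add 6.
From 6 via lambda: add 4.
No new states can be added; the closed set is {1, 2, 3, 4, 6, 7, 8, 9}.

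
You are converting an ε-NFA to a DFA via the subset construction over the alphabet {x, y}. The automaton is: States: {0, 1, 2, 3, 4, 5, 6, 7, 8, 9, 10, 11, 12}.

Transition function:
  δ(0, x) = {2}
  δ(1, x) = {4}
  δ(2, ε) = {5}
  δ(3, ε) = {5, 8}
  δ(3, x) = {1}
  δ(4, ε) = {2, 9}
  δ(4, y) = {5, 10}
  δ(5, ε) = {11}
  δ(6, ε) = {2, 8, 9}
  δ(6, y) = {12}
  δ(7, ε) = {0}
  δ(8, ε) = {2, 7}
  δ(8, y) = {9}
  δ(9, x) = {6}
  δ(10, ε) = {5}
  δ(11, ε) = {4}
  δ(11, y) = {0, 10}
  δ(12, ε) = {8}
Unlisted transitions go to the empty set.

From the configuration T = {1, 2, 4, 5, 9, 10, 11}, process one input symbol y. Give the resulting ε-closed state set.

4 on y → {5, 10}.
11 on y → {0, 10}.
No y-transition from 1, 2, 5, 9, 10.
Union after reading y: {0, 5, 10}.
Now take the ε-closure:
From 5 via ε: add 11.
From 11 via ε: add 4.
From 4 via ε: add 2, 9.
No new states can be added; the closed set is {0, 2, 4, 5, 9, 10, 11}.

{0, 2, 4, 5, 9, 10, 11}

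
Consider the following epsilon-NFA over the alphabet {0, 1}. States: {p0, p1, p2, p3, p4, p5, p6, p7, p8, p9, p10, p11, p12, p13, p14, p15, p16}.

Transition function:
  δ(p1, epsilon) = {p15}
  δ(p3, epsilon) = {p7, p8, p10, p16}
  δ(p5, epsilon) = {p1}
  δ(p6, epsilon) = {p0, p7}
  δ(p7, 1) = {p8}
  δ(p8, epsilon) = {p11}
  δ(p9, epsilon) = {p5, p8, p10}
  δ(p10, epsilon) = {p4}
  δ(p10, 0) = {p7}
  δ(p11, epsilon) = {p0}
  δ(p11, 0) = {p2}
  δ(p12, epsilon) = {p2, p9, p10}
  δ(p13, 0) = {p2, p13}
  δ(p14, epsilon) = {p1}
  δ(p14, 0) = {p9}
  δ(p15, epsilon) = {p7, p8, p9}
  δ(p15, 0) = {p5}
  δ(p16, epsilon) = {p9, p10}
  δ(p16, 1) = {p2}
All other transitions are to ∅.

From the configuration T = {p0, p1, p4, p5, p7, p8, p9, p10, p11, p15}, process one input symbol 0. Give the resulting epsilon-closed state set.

p10 on 0 → {p7}.
p11 on 0 → {p2}.
p15 on 0 → {p5}.
No 0-transition from p0, p1, p4, p5, p7, p8, p9.
Union after reading 0: {p2, p5, p7}.
Now take the epsilon-closure:
From p5 via epsilon: add p1.
From p1 via epsilon: add p15.
From p15 via epsilon: add p8, p9.
From p8 via epsilon: add p11.
From p9 via epsilon: add p10.
From p10 via epsilon: add p4.
From p11 via epsilon: add p0.
No new states can be added; the closed set is {p0, p1, p2, p4, p5, p7, p8, p9, p10, p11, p15}.

{p0, p1, p2, p4, p5, p7, p8, p9, p10, p11, p15}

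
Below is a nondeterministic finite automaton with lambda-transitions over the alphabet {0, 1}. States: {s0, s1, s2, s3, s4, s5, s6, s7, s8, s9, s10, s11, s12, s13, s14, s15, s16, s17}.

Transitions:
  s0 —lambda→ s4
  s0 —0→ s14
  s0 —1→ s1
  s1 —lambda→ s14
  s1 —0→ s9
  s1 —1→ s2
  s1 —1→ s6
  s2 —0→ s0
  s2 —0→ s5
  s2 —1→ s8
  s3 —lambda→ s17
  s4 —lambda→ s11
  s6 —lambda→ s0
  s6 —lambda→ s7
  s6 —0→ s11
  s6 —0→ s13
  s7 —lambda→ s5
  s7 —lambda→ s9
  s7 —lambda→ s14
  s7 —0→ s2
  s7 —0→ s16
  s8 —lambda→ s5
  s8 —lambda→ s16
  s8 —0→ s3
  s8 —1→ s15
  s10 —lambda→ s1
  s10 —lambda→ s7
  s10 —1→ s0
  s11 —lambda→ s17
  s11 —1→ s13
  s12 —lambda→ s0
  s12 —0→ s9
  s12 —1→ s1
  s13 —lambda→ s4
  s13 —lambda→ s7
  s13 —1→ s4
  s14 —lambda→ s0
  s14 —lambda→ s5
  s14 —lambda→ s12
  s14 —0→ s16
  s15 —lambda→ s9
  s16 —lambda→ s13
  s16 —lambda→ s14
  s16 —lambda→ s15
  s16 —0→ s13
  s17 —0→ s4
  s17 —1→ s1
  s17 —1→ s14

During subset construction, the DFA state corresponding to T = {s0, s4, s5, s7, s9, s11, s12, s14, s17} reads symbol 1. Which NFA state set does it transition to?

{s0, s1, s4, s5, s7, s9, s11, s12, s13, s14, s17}

s0 on 1 → {s1}.
s11 on 1 → {s13}.
s12 on 1 → {s1}.
s17 on 1 → {s1, s14}.
No 1-transition from s4, s5, s7, s9, s14.
Union after reading 1: {s1, s13, s14}.
Now take the lambda-closure:
From s13 via lambda: add s4, s7.
From s14 via lambda: add s0, s5, s12.
From s4 via lambda: add s11.
From s7 via lambda: add s9.
From s11 via lambda: add s17.
No new states can be added; the closed set is {s0, s1, s4, s5, s7, s9, s11, s12, s13, s14, s17}.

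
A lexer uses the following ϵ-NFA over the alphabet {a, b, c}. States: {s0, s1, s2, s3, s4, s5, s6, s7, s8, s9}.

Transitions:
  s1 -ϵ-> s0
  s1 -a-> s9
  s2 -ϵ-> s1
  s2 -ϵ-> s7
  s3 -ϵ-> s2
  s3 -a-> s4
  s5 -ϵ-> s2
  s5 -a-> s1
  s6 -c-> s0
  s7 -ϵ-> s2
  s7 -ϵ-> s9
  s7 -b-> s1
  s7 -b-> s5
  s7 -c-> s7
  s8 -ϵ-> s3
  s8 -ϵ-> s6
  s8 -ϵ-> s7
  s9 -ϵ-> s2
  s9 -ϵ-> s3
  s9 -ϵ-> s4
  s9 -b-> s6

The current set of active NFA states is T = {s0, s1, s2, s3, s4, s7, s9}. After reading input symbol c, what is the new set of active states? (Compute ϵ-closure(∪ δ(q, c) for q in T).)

{s0, s1, s2, s3, s4, s7, s9}

s7 on c → {s7}.
No c-transition from s0, s1, s2, s3, s4, s9.
Union after reading c: {s7}.
Now take the ϵ-closure:
From s7 via ϵ: add s2, s9.
From s2 via ϵ: add s1.
From s9 via ϵ: add s3, s4.
From s1 via ϵ: add s0.
No new states can be added; the closed set is {s0, s1, s2, s3, s4, s7, s9}.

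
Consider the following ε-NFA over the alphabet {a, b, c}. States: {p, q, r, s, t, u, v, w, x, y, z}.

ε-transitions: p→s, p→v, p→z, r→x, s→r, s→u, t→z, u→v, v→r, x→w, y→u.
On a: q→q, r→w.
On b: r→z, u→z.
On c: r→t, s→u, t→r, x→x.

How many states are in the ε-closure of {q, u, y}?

Start with {q, u, y}.
From u via ε: add v.
From v via ε: add r.
From r via ε: add x.
From x via ε: add w.
ε-closure = {q, r, u, v, w, x, y}, which has 7 states.

7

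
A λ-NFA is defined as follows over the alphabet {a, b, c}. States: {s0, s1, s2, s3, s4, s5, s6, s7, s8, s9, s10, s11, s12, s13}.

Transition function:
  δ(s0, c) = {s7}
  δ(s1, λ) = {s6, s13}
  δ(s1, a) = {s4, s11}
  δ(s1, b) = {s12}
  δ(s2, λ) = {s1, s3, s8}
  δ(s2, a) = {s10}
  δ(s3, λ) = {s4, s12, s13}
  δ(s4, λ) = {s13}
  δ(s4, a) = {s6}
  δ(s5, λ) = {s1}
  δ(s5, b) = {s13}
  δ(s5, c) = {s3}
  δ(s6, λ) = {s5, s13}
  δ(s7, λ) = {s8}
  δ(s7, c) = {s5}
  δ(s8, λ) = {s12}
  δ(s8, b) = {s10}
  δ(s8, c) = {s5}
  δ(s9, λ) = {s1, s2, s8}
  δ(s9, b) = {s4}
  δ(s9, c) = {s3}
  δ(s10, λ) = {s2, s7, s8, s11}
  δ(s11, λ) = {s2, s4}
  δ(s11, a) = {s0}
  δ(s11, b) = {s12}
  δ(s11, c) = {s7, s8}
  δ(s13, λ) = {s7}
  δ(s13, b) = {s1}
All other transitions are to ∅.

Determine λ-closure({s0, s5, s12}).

Start with {s0, s5, s12}.
From s5 via λ: add s1.
From s1 via λ: add s6, s13.
From s13 via λ: add s7.
From s7 via λ: add s8.
No new states can be added; the closed set is {s0, s1, s5, s6, s7, s8, s12, s13}.

{s0, s1, s5, s6, s7, s8, s12, s13}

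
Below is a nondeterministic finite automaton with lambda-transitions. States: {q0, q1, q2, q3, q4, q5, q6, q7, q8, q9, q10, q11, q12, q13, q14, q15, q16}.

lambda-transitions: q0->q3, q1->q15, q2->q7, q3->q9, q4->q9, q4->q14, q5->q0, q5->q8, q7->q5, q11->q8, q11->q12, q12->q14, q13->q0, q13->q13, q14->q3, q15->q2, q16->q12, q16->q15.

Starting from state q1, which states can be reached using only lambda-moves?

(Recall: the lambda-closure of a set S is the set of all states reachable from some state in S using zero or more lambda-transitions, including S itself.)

{q0, q1, q2, q3, q5, q7, q8, q9, q15}

Start with {q1}.
From q1 via lambda: add q15.
From q15 via lambda: add q2.
From q2 via lambda: add q7.
From q7 via lambda: add q5.
From q5 via lambda: add q0, q8.
From q0 via lambda: add q3.
From q3 via lambda: add q9.
No new states can be added; the closed set is {q0, q1, q2, q3, q5, q7, q8, q9, q15}.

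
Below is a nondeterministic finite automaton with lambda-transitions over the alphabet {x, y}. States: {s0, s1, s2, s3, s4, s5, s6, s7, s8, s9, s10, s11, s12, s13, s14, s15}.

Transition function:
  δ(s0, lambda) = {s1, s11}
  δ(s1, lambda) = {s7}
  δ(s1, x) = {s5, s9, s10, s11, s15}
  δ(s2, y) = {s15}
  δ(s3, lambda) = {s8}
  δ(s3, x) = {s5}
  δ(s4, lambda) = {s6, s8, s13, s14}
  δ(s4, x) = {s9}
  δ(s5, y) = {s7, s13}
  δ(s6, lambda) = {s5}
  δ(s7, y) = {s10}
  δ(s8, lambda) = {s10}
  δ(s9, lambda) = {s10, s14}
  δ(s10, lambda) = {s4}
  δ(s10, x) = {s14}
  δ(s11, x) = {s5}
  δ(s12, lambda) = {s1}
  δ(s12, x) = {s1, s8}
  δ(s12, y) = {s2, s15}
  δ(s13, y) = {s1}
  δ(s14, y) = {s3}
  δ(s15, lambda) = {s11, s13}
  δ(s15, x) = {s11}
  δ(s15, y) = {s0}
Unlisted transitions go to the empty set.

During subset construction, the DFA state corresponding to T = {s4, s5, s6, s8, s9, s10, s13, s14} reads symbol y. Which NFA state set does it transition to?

{s1, s3, s4, s5, s6, s7, s8, s10, s13, s14}

s5 on y → {s7, s13}.
s13 on y → {s1}.
s14 on y → {s3}.
No y-transition from s4, s6, s8, s9, s10.
Union after reading y: {s1, s3, s7, s13}.
Now take the lambda-closure:
From s3 via lambda: add s8.
From s8 via lambda: add s10.
From s10 via lambda: add s4.
From s4 via lambda: add s6, s14.
From s6 via lambda: add s5.
No new states can be added; the closed set is {s1, s3, s4, s5, s6, s7, s8, s10, s13, s14}.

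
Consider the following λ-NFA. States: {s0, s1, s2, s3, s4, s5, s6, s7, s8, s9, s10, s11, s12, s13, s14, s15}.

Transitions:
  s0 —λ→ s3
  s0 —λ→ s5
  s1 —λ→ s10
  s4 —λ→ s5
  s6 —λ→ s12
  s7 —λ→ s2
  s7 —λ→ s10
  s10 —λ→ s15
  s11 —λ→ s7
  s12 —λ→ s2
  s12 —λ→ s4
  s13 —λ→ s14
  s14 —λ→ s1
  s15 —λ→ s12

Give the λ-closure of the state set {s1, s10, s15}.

Start with {s1, s10, s15}.
From s15 via λ: add s12.
From s12 via λ: add s2, s4.
From s4 via λ: add s5.
No new states can be added; the closed set is {s1, s2, s4, s5, s10, s12, s15}.

{s1, s2, s4, s5, s10, s12, s15}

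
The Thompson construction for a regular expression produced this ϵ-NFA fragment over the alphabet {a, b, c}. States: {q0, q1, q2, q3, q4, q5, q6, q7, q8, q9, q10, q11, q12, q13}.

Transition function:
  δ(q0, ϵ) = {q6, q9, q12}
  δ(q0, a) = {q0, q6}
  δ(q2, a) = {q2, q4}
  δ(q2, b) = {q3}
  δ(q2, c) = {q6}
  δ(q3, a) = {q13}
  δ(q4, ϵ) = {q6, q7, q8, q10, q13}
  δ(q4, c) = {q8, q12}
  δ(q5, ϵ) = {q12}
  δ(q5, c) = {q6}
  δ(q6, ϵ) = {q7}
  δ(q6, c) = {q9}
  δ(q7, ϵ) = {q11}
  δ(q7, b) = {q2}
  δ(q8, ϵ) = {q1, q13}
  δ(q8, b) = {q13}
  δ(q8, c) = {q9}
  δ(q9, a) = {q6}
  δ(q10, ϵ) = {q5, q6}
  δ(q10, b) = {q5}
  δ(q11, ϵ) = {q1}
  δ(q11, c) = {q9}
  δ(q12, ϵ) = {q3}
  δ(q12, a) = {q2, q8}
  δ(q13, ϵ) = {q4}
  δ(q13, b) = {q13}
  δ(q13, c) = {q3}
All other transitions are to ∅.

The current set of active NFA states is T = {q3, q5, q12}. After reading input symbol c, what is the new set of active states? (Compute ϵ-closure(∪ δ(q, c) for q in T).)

{q1, q6, q7, q11}

q5 on c → {q6}.
No c-transition from q3, q12.
Union after reading c: {q6}.
Now take the ϵ-closure:
From q6 via ϵ: add q7.
From q7 via ϵ: add q11.
From q11 via ϵ: add q1.
No new states can be added; the closed set is {q1, q6, q7, q11}.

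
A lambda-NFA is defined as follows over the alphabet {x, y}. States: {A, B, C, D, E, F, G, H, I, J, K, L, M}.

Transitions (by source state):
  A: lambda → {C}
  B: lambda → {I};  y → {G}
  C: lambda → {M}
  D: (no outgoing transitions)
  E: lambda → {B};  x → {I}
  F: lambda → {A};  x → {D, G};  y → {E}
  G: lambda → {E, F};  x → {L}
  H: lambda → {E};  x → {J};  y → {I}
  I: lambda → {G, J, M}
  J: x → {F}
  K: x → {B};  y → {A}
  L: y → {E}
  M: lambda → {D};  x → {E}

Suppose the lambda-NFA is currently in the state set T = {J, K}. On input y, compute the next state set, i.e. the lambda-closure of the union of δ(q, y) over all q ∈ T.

K on y → {A}.
No y-transition from J.
Union after reading y: {A}.
Now take the lambda-closure:
From A via lambda: add C.
From C via lambda: add M.
From M via lambda: add D.
No new states can be added; the closed set is {A, C, D, M}.

{A, C, D, M}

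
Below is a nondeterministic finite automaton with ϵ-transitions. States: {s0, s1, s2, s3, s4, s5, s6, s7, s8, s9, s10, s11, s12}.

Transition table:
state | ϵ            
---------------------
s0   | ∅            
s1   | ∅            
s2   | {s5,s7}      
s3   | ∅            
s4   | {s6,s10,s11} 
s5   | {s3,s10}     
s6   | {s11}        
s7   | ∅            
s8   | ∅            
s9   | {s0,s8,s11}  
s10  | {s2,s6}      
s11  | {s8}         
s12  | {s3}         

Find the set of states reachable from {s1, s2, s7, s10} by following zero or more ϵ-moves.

Start with {s1, s2, s7, s10}.
From s2 via ϵ: add s5.
From s10 via ϵ: add s6.
From s5 via ϵ: add s3.
From s6 via ϵ: add s11.
From s11 via ϵ: add s8.
No new states can be added; the closed set is {s1, s2, s3, s5, s6, s7, s8, s10, s11}.

{s1, s2, s3, s5, s6, s7, s8, s10, s11}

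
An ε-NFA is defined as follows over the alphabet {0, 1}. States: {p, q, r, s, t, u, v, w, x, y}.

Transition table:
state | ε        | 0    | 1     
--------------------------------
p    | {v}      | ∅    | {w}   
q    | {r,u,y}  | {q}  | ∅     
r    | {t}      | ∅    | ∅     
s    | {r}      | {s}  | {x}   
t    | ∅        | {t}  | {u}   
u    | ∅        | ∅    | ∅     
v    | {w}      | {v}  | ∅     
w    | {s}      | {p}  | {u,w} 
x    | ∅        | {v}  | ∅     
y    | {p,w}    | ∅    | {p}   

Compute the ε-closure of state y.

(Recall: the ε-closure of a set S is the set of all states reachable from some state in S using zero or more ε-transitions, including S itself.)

Start with {y}.
From y via ε: add p, w.
From p via ε: add v.
From w via ε: add s.
From s via ε: add r.
From r via ε: add t.
No new states can be added; the closed set is {p, r, s, t, v, w, y}.

{p, r, s, t, v, w, y}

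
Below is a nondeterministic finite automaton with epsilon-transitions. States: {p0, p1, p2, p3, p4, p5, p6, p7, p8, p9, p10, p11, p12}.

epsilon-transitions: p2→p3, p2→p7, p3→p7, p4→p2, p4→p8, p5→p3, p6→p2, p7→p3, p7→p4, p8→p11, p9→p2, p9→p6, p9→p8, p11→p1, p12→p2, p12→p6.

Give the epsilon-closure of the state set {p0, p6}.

{p0, p1, p2, p3, p4, p6, p7, p8, p11}

Start with {p0, p6}.
From p6 via epsilon: add p2.
From p2 via epsilon: add p3, p7.
From p7 via epsilon: add p4.
From p4 via epsilon: add p8.
From p8 via epsilon: add p11.
From p11 via epsilon: add p1.
No new states can be added; the closed set is {p0, p1, p2, p3, p4, p6, p7, p8, p11}.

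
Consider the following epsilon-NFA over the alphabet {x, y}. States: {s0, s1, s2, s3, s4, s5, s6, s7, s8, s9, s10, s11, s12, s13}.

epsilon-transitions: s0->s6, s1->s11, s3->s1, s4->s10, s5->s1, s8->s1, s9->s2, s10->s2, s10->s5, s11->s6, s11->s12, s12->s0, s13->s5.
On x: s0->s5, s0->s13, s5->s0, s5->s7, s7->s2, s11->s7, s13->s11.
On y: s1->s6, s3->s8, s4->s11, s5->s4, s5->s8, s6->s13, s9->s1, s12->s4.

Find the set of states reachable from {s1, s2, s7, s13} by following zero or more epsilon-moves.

{s0, s1, s2, s5, s6, s7, s11, s12, s13}

Start with {s1, s2, s7, s13}.
From s1 via epsilon: add s11.
From s13 via epsilon: add s5.
From s11 via epsilon: add s6, s12.
From s12 via epsilon: add s0.
No new states can be added; the closed set is {s0, s1, s2, s5, s6, s7, s11, s12, s13}.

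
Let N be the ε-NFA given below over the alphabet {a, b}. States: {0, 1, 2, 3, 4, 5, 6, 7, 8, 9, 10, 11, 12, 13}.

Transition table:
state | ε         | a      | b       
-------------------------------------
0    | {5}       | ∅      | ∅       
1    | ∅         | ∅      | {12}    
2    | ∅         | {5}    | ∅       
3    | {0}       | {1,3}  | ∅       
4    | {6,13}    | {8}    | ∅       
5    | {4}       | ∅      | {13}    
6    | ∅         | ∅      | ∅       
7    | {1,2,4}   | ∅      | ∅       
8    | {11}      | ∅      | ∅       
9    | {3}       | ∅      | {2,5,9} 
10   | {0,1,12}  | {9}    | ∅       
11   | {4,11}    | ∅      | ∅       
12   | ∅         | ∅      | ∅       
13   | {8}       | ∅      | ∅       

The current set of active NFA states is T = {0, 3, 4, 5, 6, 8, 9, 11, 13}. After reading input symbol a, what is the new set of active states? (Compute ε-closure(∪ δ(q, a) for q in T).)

3 on a → {1, 3}.
4 on a → {8}.
No a-transition from 0, 5, 6, 8, 9, 11, 13.
Union after reading a: {1, 3, 8}.
Now take the ε-closure:
From 3 via ε: add 0.
From 8 via ε: add 11.
From 0 via ε: add 5.
From 11 via ε: add 4.
From 4 via ε: add 6, 13.
No new states can be added; the closed set is {0, 1, 3, 4, 5, 6, 8, 11, 13}.

{0, 1, 3, 4, 5, 6, 8, 11, 13}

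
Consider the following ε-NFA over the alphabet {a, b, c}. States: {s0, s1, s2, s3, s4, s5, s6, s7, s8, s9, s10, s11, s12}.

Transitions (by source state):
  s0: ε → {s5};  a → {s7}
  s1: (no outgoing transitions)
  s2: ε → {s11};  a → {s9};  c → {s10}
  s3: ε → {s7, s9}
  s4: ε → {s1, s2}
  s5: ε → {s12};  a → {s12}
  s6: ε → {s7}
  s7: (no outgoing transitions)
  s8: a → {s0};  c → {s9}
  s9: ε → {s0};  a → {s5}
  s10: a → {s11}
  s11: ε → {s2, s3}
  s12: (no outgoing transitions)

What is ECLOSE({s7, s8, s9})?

Start with {s7, s8, s9}.
From s9 via ε: add s0.
From s0 via ε: add s5.
From s5 via ε: add s12.
No new states can be added; the closed set is {s0, s5, s7, s8, s9, s12}.

{s0, s5, s7, s8, s9, s12}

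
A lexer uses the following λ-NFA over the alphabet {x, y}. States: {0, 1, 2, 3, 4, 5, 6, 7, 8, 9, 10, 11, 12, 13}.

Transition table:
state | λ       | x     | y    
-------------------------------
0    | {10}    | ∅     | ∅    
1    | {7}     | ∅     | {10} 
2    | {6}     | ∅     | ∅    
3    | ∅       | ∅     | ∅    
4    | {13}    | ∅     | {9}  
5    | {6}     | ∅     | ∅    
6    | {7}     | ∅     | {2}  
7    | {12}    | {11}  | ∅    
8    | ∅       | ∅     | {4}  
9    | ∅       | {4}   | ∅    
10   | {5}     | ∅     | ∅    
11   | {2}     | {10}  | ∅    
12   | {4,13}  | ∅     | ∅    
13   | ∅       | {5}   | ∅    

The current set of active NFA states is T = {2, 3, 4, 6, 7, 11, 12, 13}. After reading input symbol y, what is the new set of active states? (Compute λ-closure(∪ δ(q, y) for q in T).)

{2, 4, 6, 7, 9, 12, 13}

4 on y → {9}.
6 on y → {2}.
No y-transition from 2, 3, 7, 11, 12, 13.
Union after reading y: {2, 9}.
Now take the λ-closure:
From 2 via λ: add 6.
From 6 via λ: add 7.
From 7 via λ: add 12.
From 12 via λ: add 4, 13.
No new states can be added; the closed set is {2, 4, 6, 7, 9, 12, 13}.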